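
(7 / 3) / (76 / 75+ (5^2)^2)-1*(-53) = 2488578 / 46951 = 53.00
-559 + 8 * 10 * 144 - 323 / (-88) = 964891 / 88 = 10964.67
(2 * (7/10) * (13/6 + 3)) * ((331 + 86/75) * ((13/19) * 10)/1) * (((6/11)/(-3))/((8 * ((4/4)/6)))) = -70273931/31350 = -2241.59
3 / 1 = 3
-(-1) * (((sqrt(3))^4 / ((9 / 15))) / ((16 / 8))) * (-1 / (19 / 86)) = -33.95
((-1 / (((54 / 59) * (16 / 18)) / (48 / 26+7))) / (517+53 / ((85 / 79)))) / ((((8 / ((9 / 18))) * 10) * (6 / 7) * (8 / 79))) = -0.00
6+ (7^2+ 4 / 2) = 57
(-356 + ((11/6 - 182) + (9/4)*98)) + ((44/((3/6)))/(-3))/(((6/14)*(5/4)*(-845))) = -12000761/38025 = -315.60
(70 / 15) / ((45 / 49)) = 686 / 135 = 5.08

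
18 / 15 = 6 / 5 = 1.20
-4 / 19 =-0.21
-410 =-410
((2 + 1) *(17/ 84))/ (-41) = -17/ 1148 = -0.01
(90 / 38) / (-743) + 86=1214017 / 14117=86.00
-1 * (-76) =76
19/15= 1.27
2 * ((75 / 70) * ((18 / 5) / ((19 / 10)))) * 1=540 / 133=4.06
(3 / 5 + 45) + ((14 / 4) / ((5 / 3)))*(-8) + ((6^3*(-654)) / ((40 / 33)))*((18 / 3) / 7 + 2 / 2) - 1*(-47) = -216360.83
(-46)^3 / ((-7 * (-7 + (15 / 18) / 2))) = -1168032 / 553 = -2112.17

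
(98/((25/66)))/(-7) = -36.96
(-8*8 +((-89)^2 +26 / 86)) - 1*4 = 337692 / 43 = 7853.30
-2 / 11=-0.18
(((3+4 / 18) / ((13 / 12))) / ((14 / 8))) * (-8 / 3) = -3712 / 819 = -4.53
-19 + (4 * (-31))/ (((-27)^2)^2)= -10097503/ 531441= -19.00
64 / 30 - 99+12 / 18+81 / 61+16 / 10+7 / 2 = -89.77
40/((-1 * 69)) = -40/69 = -0.58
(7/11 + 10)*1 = 117/11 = 10.64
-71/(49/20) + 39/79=-110269/3871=-28.49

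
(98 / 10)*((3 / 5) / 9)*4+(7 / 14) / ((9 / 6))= 2.95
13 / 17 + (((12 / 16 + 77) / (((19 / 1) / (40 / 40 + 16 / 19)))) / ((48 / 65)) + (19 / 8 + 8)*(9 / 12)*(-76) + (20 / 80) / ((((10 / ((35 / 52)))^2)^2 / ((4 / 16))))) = -20001380218570997 / 34461225517056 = -580.40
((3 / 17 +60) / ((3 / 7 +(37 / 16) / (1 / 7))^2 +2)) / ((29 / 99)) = 141157632 / 191087293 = 0.74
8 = 8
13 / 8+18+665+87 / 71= 389563 / 568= 685.85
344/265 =1.30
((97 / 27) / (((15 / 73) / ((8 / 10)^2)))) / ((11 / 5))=113296 / 22275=5.09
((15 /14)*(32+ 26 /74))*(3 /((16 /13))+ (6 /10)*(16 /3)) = 231363 /1184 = 195.41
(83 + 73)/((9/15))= 260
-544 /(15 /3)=-544 /5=-108.80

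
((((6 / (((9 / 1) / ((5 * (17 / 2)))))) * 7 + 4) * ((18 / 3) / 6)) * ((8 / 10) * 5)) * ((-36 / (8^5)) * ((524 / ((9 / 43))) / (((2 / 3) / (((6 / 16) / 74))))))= -10257693 / 606208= -16.92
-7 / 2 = -3.50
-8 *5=-40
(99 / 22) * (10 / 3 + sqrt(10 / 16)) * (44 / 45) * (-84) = -1232 - 462 * sqrt(10) / 5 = -1524.19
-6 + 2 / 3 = -5.33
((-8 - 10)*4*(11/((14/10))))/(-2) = 1980/7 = 282.86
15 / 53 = 0.28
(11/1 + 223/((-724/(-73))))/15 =8081/3620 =2.23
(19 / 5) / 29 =19 / 145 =0.13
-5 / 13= -0.38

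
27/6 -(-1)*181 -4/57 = 185.43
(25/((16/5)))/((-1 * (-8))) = 125/128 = 0.98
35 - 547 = -512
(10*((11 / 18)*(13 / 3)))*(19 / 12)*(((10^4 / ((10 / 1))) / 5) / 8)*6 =339625 / 54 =6289.35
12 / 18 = 0.67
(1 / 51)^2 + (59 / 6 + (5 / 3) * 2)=68495 / 5202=13.17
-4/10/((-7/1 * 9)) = 2/315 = 0.01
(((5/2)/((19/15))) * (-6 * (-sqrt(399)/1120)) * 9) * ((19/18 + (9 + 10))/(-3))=-285 * sqrt(399)/448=-12.71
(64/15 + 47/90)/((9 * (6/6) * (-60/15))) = -0.13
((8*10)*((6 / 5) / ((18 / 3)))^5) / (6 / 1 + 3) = 16 / 5625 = 0.00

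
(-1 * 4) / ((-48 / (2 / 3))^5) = 1 / 483729408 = 0.00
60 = 60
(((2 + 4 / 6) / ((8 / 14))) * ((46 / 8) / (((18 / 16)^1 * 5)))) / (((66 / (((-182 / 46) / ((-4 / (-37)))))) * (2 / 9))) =-23569 / 1980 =-11.90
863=863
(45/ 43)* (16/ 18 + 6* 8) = 2200/ 43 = 51.16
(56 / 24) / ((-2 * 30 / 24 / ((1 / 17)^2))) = -14 / 4335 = -0.00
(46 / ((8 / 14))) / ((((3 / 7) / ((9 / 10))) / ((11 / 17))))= 37191 / 340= 109.39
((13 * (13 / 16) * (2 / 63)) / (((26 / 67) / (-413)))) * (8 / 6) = -51389 / 108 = -475.82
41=41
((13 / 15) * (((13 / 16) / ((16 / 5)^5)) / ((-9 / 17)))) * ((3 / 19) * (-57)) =1795625 / 50331648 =0.04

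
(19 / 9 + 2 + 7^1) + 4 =136 / 9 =15.11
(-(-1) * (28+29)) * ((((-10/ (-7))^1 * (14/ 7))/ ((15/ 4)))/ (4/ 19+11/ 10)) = 57760/ 1743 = 33.14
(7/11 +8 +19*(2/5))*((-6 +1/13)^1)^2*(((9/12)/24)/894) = 481327/24173760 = 0.02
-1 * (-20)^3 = 8000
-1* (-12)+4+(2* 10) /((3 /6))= 56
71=71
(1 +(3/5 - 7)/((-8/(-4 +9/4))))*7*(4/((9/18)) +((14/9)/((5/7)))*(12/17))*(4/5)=-136192/6375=-21.36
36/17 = 2.12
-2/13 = -0.15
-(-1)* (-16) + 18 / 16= -14.88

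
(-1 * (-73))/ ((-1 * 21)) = -73/ 21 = -3.48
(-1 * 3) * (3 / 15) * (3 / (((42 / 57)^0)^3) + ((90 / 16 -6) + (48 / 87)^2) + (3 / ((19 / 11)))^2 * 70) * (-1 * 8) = 1559971167 / 1518005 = 1027.65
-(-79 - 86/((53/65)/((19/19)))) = 9777/53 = 184.47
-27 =-27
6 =6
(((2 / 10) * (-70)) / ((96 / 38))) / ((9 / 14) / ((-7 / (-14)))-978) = 931 / 164088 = 0.01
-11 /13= -0.85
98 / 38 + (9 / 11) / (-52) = 2.56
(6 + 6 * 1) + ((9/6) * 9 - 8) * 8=56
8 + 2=10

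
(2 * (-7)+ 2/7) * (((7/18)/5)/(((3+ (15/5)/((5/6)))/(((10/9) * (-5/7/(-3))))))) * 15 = -4000/6237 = -0.64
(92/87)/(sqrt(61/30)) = 92*sqrt(1830)/5307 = 0.74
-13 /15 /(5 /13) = -169 /75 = -2.25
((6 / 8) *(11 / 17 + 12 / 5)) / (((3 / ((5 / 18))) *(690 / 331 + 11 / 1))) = 85729 / 5301144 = 0.02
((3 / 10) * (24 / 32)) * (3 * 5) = 27 / 8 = 3.38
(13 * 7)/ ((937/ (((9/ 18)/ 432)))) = 91/ 809568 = 0.00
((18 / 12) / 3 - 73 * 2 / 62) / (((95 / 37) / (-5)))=4255 / 1178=3.61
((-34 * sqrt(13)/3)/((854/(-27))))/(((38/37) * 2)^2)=209457 * sqrt(13)/2466352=0.31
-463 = -463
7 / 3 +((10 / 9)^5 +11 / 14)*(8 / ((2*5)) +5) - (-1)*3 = 81481591 / 4133430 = 19.71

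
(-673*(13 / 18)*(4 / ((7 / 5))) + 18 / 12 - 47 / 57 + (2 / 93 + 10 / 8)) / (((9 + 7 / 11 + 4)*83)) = -2264212049 / 1847928600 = -1.23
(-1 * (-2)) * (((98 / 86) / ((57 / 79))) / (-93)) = -7742 / 227943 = -0.03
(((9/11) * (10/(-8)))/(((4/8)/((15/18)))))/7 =-75/308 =-0.24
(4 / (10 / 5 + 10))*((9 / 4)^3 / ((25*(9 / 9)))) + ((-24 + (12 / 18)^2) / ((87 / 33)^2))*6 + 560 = 2179134689 / 4036800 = 539.82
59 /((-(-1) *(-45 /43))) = -2537 /45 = -56.38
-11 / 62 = -0.18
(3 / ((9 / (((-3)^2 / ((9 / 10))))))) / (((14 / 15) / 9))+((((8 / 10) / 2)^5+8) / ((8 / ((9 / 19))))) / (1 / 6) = 14542137 / 415625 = 34.99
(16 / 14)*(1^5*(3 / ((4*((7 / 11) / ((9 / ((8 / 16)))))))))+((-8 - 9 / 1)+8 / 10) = 1971 / 245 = 8.04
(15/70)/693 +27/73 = 87391/236082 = 0.37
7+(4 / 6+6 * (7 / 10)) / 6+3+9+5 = 24.81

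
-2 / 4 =-1 / 2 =-0.50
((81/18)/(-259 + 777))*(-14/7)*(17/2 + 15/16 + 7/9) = -1471/8288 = -0.18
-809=-809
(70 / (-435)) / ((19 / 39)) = -182 / 551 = -0.33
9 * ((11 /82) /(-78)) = -0.02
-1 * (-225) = 225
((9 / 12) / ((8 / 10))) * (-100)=-375 / 4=-93.75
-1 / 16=-0.06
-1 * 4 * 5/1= -20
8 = 8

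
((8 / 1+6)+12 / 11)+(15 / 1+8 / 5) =1743 / 55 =31.69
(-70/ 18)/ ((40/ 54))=-21/ 4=-5.25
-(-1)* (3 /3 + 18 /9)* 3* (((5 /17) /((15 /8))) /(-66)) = -0.02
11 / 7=1.57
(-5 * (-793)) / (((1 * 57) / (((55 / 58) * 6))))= 218075 / 551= 395.78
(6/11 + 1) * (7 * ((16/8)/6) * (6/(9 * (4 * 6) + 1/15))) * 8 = 4080/5093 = 0.80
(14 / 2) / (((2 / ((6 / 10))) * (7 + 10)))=21 / 170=0.12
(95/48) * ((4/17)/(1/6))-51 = -1639/34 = -48.21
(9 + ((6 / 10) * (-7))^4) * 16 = 3201696 / 625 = 5122.71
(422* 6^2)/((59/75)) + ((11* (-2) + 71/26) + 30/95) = 562311183/29146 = 19292.91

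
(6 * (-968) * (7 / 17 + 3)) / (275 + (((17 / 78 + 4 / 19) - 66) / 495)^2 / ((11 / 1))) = -1994132867171702400 / 27674744802821093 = -72.06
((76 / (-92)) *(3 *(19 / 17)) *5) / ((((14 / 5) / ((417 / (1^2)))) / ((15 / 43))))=-169354125 / 235382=-719.49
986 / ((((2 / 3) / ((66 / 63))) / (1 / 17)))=638 / 7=91.14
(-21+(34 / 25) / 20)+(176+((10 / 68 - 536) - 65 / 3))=-2565629 / 6375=-402.45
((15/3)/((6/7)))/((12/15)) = 7.29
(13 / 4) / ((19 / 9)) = 117 / 76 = 1.54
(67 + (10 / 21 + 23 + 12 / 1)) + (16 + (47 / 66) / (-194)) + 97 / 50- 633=-382851589 / 746900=-512.59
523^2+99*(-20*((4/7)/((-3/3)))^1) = 1922623/7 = 274660.43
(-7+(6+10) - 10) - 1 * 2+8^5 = 32765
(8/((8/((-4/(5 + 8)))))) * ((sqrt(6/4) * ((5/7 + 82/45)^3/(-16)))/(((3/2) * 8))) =510082399 * sqrt(6)/39007332000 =0.03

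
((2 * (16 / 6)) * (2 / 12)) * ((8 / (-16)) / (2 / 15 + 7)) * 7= -0.44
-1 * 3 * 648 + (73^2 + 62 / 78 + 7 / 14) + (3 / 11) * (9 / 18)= 1452779 / 429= 3386.43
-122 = -122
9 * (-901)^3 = -6582894309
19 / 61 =0.31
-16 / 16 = -1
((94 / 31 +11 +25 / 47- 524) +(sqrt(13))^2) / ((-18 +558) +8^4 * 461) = -55639 / 211690444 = -0.00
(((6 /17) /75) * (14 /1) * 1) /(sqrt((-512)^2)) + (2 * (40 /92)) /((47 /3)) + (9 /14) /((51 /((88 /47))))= 32616169 /411644800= 0.08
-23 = -23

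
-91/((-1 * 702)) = 7/54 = 0.13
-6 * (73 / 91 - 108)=58530 / 91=643.19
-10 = -10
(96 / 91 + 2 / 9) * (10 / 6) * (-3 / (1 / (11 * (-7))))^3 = 26238105.38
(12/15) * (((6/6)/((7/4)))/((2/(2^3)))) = 64/35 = 1.83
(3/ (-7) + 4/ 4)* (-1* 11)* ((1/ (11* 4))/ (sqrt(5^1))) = -sqrt(5)/ 35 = -0.06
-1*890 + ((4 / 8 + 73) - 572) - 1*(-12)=-2753 / 2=-1376.50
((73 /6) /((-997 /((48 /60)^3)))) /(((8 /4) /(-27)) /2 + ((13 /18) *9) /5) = -42048 /8499425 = -0.00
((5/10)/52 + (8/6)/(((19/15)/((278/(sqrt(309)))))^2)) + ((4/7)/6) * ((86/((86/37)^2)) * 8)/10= 3650291252477/17459649480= 209.07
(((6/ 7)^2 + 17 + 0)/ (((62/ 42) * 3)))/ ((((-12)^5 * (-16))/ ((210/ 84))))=4345/ 1727889408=0.00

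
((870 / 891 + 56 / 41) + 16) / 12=1.53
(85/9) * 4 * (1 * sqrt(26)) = 340 * sqrt(26)/9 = 192.63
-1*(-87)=87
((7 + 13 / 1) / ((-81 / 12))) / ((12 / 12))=-80 / 27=-2.96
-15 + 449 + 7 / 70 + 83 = 5171 / 10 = 517.10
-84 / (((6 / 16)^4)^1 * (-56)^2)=-256 / 189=-1.35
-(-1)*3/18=1/6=0.17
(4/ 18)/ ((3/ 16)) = 32/ 27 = 1.19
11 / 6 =1.83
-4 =-4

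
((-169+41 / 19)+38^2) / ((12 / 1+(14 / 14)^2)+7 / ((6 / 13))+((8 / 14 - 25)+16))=1019172 / 15751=64.71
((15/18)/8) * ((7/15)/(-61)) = -7/8784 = -0.00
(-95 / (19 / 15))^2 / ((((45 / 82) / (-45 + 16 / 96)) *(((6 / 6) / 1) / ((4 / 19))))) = -5514500 / 57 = -96745.61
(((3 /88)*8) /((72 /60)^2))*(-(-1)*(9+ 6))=125 /44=2.84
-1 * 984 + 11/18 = -17701/18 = -983.39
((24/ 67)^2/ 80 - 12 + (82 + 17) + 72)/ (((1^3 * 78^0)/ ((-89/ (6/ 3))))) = -7075.57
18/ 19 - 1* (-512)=9746/ 19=512.95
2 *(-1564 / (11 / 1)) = -284.36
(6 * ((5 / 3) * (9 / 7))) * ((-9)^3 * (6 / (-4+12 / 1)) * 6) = -295245 / 7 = -42177.86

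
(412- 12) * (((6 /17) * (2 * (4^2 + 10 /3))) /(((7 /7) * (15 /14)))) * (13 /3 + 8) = 9614080 /153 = 62837.12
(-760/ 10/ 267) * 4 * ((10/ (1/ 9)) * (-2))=18240/ 89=204.94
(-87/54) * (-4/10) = 29/45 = 0.64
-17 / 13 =-1.31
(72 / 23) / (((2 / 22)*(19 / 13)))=10296 / 437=23.56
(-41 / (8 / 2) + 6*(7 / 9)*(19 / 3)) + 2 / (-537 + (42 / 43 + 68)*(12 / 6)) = 11922409 / 617724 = 19.30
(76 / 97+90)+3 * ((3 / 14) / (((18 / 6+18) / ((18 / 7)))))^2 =90.79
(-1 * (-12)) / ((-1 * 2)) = -6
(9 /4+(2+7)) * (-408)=-4590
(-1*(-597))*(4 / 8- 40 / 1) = -47163 / 2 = -23581.50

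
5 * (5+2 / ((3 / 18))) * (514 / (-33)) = -43690 / 33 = -1323.94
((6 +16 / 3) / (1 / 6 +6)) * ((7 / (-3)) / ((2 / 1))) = -238 / 111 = -2.14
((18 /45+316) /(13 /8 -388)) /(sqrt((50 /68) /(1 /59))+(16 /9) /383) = 3390303744 /38694152667115 -21482310672*sqrt(2006) /7738830533423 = -0.12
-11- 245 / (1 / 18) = -4421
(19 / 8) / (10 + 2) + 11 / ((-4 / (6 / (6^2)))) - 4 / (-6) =13 / 32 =0.41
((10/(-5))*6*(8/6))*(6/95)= -96/95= -1.01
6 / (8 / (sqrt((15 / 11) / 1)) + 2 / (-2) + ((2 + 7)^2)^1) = 225 / 2978 - 3 * sqrt(165) / 5956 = 0.07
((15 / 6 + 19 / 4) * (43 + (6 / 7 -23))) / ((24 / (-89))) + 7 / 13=-2447017 / 4368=-560.21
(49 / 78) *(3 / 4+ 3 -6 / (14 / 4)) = 133 / 104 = 1.28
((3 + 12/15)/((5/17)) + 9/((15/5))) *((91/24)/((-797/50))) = -3.79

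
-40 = -40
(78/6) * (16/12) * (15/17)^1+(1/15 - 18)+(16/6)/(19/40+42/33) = -72779/65365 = -1.11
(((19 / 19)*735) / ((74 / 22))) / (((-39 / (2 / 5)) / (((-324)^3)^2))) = -2592649125108976.57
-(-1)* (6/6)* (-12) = -12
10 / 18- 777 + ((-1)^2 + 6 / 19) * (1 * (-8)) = -134572 / 171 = -786.97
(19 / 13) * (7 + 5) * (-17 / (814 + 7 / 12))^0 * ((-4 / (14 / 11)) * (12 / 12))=-5016 / 91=-55.12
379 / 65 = 5.83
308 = 308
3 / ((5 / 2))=6 / 5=1.20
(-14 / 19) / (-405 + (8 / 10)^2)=350 / 192071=0.00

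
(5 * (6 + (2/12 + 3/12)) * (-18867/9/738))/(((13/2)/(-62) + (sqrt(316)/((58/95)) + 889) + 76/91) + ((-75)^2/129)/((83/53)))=-2098609332412128419688805/21108231049579356468047058 + 3746157128264487086150 * sqrt(79)/10554115524789678234023529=-0.10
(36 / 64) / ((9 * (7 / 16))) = 1 / 7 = 0.14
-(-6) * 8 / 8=6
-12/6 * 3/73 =-6/73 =-0.08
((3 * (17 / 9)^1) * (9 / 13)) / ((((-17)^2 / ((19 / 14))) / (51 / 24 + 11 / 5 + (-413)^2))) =1759761 / 560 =3142.43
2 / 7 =0.29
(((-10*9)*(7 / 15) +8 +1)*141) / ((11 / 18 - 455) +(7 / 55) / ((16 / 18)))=18425880 / 1798813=10.24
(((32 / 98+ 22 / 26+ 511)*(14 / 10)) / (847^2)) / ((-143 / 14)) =-652508 / 6668316655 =-0.00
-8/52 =-2/13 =-0.15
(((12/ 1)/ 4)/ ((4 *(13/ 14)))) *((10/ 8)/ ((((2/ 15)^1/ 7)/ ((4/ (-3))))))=-3675/ 52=-70.67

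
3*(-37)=-111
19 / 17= 1.12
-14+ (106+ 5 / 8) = 741 / 8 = 92.62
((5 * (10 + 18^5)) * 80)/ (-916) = -188957800/ 229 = -825143.23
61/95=0.64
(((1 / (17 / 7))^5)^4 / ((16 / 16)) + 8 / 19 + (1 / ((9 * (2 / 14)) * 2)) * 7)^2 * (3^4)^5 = 34450046798.51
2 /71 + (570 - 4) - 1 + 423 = 70150 /71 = 988.03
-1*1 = -1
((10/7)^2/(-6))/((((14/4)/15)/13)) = -6500/343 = -18.95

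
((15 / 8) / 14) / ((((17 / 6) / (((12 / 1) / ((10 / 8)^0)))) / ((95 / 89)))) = 12825 / 21182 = 0.61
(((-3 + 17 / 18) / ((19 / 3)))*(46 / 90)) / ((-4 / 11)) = 9361 / 20520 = 0.46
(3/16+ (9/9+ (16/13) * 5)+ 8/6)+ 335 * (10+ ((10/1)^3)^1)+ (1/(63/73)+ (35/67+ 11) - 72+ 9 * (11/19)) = 5643391086241/16681392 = 338304.57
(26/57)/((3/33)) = 286/57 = 5.02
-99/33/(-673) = 3/673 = 0.00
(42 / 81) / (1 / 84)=43.56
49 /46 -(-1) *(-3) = -1.93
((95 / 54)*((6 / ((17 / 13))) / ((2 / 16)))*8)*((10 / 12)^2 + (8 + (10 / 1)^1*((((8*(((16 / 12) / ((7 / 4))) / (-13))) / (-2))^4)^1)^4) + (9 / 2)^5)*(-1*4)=-42921012614602702453026272233060085246314523000 / 11203415196989232739079549303126273636541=-3831065.07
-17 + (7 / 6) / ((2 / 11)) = -10.58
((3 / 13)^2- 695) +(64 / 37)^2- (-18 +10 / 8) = -624864213 / 925444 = -675.20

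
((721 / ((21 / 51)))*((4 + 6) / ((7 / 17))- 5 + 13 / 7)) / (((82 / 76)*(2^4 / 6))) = 3692859 / 287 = 12867.10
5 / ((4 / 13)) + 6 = 89 / 4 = 22.25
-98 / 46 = -2.13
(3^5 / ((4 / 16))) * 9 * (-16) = -139968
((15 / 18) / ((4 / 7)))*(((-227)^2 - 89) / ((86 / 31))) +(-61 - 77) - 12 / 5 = 26900.49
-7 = -7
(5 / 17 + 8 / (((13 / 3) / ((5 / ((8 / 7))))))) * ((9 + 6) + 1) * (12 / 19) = 355200 / 4199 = 84.59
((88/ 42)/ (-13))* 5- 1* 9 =-2677/ 273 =-9.81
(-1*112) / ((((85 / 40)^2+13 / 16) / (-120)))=860160 / 341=2522.46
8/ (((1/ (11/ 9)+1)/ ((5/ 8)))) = 11/ 4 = 2.75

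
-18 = -18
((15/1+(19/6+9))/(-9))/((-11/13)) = 2119/594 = 3.57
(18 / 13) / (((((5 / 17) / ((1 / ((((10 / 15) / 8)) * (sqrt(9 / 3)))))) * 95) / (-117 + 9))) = -37.08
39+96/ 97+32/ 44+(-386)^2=149036.72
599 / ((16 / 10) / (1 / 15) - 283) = -599 / 259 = -2.31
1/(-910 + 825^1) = -1/85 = -0.01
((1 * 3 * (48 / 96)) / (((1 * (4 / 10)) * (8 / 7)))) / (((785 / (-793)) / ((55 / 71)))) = -2.57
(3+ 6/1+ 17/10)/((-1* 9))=-107/90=-1.19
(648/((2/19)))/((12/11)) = 5643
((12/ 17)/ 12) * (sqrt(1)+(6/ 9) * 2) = 7/ 51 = 0.14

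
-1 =-1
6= 6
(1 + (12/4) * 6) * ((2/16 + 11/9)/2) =1843/144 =12.80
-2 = -2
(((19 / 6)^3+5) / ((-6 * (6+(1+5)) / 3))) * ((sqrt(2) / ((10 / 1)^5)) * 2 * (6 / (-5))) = 7939 * sqrt(2) / 216000000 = 0.00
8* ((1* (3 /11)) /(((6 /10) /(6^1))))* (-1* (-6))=1440 /11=130.91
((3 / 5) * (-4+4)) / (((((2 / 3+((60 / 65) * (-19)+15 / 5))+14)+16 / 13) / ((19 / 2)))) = 0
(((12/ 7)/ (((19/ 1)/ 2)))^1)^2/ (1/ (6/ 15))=1152/ 88445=0.01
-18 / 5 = -3.60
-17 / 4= -4.25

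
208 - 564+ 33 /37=-355.11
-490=-490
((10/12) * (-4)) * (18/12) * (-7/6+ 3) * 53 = -485.83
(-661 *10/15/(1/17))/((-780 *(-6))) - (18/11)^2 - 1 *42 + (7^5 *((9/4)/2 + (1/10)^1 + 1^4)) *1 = 63450479039/1698840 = 37349.30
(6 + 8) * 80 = 1120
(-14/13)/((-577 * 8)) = 7/30004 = 0.00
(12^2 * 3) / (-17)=-432 / 17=-25.41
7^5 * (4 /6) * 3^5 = 2722734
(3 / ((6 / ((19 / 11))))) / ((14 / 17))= 323 / 308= 1.05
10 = 10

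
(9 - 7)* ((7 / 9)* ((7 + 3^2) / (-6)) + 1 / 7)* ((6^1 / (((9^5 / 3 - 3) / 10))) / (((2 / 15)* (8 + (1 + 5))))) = -1825 / 289296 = -0.01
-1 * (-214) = 214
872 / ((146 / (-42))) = -18312 / 73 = -250.85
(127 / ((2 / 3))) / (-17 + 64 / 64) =-381 / 32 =-11.91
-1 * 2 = -2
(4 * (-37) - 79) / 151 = -227 / 151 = -1.50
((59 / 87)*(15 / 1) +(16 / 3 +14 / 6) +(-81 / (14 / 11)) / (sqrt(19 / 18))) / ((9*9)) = 1552 / 7047- 33*sqrt(38) / 266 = -0.54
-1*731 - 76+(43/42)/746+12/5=-126048421/156660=-804.60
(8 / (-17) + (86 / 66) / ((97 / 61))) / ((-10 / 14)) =-132881 / 272085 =-0.49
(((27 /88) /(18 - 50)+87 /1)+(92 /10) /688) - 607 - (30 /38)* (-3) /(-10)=-5984428151 /11503360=-520.23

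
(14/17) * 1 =14/17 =0.82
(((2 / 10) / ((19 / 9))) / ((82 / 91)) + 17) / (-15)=-133249 / 116850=-1.14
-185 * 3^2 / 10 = -333 / 2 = -166.50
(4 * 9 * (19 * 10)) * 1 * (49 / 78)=55860 / 13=4296.92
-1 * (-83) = 83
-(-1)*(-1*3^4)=-81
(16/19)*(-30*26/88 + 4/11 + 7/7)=-120/19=-6.32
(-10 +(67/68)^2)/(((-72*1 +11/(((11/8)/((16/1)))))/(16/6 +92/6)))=-375759/129472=-2.90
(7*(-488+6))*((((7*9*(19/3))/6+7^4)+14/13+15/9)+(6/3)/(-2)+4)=-325444231/39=-8344723.87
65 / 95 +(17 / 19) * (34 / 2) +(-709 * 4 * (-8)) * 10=226895.89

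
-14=-14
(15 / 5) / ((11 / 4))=12 / 11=1.09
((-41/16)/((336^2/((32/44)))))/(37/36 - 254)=41/628310144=0.00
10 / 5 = 2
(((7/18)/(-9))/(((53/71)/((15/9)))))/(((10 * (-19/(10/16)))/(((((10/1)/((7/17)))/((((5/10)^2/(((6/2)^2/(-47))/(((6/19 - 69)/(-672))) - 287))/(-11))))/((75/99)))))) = 287518785631/2223516420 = 129.31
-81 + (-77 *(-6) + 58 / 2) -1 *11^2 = 289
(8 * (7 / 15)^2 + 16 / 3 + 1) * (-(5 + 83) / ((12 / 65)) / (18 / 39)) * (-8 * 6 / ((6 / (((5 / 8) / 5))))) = 3377803 / 405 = 8340.25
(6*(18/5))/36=3/5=0.60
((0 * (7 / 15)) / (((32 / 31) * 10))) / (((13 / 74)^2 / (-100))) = 0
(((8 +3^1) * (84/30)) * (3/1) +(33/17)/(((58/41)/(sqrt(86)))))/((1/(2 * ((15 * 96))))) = 1948320 * sqrt(86)/493 +266112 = 302761.04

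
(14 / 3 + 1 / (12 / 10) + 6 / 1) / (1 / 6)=69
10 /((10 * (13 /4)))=4 /13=0.31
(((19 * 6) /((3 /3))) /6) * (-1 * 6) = -114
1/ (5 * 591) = 1/ 2955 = 0.00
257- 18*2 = 221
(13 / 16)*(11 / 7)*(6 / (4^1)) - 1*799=-178547 / 224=-797.08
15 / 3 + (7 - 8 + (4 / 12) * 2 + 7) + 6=53 / 3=17.67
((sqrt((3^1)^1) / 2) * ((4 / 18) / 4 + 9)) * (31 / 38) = 5053 * sqrt(3) / 1368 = 6.40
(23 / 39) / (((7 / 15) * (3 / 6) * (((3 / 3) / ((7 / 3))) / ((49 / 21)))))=1610 / 117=13.76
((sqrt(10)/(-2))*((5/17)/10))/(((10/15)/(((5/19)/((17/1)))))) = -15*sqrt(10)/43928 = -0.00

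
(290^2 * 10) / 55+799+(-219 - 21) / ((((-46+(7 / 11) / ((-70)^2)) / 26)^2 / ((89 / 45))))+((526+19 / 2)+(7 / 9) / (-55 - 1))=1636863156492518113 / 99361889827992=16473.75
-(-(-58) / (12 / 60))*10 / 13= -2900 / 13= -223.08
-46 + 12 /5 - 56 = -498 /5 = -99.60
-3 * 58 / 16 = -87 / 8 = -10.88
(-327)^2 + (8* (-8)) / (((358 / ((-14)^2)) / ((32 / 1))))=18939587 / 179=105807.75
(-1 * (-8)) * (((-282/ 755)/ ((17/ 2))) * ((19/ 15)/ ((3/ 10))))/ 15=-57152/ 577575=-0.10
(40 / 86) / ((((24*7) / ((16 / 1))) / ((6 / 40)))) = 0.01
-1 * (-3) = 3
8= 8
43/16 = 2.69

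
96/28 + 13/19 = 547/133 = 4.11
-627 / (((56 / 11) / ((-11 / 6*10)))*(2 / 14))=126445 / 8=15805.62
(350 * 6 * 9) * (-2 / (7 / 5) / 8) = -3375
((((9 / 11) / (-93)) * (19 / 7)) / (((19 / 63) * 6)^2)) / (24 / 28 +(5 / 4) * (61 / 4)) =-5292 / 14454649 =-0.00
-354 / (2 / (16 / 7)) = -404.57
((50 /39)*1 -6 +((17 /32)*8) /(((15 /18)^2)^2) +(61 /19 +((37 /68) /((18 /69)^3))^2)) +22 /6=31651230185645119 /33304452480000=950.36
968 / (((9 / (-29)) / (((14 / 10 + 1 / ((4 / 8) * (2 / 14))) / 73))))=-658.00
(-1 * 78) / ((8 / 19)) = -741 / 4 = -185.25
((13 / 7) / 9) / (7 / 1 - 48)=-13 / 2583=-0.01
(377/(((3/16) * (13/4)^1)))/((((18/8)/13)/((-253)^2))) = 6177636608/27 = 228801355.85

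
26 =26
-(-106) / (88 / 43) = 2279 / 44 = 51.80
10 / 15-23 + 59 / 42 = -293 / 14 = -20.93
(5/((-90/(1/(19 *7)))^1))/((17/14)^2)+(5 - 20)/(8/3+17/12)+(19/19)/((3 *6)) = -3.62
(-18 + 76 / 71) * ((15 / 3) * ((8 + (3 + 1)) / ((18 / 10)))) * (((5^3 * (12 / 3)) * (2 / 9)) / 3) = -120200000 / 5751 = -20900.71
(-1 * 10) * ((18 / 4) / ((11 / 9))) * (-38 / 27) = 570 / 11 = 51.82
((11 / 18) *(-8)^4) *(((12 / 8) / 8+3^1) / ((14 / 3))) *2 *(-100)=-2393600 / 7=-341942.86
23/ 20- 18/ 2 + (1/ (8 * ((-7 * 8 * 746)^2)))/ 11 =-6028038843899/ 767903037440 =-7.85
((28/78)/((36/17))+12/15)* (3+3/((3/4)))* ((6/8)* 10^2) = 119105/234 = 509.00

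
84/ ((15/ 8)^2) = 1792/ 75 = 23.89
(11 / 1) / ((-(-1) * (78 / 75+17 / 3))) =825 / 503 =1.64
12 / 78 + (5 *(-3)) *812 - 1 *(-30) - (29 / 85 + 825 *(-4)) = -9779457 / 1105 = -8850.19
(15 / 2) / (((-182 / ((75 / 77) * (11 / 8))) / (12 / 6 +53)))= -61875 / 20384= -3.04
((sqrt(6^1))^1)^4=36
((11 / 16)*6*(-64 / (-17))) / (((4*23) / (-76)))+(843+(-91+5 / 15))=867439 / 1173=739.50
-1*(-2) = 2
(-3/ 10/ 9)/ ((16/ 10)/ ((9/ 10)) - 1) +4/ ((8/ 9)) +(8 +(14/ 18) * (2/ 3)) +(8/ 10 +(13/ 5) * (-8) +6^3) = 197482/ 945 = 208.98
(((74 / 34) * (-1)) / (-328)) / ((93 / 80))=370 / 64821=0.01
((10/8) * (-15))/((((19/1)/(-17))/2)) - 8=971/38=25.55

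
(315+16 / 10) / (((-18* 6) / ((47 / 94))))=-1583 / 1080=-1.47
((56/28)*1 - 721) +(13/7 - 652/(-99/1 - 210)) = -1546616/2163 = -715.03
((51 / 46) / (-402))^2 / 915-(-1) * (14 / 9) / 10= 16223821459 / 104295989520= 0.16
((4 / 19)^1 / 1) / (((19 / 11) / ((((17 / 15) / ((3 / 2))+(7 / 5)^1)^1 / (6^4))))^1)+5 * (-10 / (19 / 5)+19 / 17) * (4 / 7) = -2709128627 / 626342220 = -4.33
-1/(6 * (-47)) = 1/282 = 0.00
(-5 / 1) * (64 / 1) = -320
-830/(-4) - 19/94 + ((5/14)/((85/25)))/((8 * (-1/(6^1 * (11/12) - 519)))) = 214.04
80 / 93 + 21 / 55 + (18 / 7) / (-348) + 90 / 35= 3.81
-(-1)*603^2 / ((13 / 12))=4363308 / 13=335639.08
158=158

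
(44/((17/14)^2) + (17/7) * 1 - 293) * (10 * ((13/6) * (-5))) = 171423850/6069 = 28245.81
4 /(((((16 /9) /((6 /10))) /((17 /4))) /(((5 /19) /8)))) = 459 /2432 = 0.19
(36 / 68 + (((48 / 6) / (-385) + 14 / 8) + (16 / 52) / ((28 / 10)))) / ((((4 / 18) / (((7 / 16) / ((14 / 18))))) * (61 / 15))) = 195883029 / 132868736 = 1.47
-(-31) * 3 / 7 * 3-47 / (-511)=20414 / 511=39.95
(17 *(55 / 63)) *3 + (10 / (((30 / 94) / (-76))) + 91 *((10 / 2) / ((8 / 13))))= -268369 / 168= -1597.43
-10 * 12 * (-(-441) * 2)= -105840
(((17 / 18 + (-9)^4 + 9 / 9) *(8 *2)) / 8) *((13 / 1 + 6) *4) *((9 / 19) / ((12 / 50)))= 5906650 / 3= 1968883.33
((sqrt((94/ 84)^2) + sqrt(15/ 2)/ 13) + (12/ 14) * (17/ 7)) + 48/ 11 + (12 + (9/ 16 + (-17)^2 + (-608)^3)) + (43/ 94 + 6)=-273298965955193/ 1215984 + sqrt(30)/ 26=-224755396.21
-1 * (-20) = 20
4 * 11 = 44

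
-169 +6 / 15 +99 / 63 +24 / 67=-390842 / 2345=-166.67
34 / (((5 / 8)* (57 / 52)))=49.63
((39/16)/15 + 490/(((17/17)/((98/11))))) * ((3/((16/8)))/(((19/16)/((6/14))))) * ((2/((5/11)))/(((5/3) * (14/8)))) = 21837276/6125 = 3565.27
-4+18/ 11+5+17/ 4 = 303/ 44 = 6.89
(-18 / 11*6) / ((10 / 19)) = -1026 / 55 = -18.65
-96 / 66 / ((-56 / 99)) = 18 / 7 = 2.57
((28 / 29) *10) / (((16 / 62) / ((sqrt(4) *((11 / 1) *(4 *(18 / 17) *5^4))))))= 1074150000 / 493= 2178803.25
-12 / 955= -0.01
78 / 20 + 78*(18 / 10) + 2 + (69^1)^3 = 3286553 / 10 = 328655.30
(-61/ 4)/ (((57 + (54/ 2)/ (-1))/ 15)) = -61/ 8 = -7.62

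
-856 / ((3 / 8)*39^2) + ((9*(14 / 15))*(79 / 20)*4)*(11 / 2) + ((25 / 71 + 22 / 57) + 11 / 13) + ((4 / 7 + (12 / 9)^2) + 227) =1033467594716 / 1077210225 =959.39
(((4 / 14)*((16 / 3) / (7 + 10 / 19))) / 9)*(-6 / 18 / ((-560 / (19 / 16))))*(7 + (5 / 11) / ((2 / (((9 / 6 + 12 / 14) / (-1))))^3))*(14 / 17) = 49575769 / 605162638080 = 0.00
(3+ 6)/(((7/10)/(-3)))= -270/7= -38.57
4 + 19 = 23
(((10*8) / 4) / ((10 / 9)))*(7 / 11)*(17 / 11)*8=17136 / 121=141.62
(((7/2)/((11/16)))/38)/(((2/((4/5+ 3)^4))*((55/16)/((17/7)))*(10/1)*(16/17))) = 1982251/1890625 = 1.05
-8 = -8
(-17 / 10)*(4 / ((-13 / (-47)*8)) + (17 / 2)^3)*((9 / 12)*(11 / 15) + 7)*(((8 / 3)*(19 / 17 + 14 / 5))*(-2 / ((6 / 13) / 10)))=357886459 / 100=3578864.59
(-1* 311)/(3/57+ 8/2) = -5909/77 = -76.74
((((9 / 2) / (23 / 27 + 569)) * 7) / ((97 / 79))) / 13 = 19197 / 5543356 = 0.00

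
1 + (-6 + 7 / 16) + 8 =55 / 16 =3.44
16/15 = 1.07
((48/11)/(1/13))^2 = 389376/121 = 3217.98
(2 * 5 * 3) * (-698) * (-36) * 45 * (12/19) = 407073600/19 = 21424926.32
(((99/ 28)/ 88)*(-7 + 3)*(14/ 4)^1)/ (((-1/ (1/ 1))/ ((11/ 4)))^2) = -1089/ 256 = -4.25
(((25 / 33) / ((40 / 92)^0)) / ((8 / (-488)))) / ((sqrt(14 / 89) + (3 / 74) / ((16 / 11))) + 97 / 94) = -31.73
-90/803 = -0.11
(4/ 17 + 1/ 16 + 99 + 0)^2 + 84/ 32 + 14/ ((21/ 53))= 2196883171/ 221952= 9898.01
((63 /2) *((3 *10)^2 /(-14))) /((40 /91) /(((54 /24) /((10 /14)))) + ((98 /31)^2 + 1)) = -2231312265 /12267589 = -181.89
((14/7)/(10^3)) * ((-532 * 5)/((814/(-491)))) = 65303/20350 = 3.21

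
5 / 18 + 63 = 1139 / 18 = 63.28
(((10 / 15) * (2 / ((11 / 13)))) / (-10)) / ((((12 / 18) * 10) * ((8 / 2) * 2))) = -13 / 4400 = -0.00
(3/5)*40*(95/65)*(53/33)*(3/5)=33.80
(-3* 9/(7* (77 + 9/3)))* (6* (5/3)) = -27/56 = -0.48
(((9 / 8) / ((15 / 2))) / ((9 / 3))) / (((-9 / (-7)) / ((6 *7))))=49 / 30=1.63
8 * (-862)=-6896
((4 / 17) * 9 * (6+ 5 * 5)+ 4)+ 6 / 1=1286 / 17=75.65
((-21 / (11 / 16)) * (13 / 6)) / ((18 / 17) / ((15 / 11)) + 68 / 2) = -15470 / 8129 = -1.90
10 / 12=5 / 6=0.83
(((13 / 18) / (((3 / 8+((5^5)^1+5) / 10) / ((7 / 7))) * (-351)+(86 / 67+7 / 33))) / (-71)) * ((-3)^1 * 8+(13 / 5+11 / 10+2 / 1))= -1168882 / 690673257205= -0.00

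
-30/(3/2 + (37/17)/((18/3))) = -306/19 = -16.11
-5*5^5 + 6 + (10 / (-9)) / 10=-15619.11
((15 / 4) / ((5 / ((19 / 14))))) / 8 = 57 / 448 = 0.13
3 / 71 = 0.04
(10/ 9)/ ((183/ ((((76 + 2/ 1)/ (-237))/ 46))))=-130/ 2992599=-0.00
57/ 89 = 0.64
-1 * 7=-7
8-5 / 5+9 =16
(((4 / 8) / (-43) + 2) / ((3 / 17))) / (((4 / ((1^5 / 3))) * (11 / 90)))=14535 / 1892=7.68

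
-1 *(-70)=70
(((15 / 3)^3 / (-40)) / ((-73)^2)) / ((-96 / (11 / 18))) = 275 / 73668096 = 0.00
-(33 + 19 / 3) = -118 / 3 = -39.33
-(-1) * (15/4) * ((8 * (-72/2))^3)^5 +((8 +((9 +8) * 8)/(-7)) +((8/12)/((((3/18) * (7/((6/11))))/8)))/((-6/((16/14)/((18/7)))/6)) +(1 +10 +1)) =-6737993132574329888193026128362571038844/231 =-29168801439715713801701410000000000000.00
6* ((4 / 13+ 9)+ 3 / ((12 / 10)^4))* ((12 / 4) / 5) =60397 / 1560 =38.72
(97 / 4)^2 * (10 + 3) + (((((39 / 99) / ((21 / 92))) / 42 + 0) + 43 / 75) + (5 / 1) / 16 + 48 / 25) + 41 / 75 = 22260868649 / 2910600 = 7648.21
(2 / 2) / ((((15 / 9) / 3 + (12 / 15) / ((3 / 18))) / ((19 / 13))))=855 / 3133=0.27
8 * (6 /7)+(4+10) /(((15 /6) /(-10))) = -344 /7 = -49.14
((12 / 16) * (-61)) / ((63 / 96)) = -488 / 7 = -69.71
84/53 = 1.58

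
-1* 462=-462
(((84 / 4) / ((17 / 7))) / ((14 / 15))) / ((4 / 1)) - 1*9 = -909 / 136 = -6.68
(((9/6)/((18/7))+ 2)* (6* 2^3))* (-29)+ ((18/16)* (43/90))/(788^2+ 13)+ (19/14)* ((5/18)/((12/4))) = -33761196118213/9388869840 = -3595.87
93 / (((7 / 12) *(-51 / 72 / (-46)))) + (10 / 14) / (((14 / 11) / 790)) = 8993773 / 833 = 10796.85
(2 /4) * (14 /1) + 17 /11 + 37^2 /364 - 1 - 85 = -73.69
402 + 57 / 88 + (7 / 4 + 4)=35939 / 88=408.40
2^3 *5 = 40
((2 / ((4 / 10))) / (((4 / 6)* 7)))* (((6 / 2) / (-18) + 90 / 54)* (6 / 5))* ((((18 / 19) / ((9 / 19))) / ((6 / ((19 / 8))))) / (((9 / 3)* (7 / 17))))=969 / 784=1.24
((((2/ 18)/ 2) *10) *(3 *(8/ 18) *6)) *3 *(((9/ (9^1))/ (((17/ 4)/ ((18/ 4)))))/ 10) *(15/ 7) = 360/ 119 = 3.03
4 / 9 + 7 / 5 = 83 / 45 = 1.84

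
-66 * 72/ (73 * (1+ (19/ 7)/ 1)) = -16632/ 949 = -17.53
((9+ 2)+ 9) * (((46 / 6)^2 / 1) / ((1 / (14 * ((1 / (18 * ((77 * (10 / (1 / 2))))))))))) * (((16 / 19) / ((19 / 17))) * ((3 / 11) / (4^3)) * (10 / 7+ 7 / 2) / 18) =206839 / 396274032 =0.00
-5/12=-0.42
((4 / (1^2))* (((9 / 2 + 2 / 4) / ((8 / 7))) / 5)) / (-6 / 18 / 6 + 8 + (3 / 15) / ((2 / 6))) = 315 / 769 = 0.41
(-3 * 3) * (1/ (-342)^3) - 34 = -151117487/ 4444632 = -34.00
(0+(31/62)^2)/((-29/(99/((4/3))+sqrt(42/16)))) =-297/464 - sqrt(42)/464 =-0.65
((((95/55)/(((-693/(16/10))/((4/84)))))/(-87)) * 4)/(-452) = -0.00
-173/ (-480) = 173/ 480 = 0.36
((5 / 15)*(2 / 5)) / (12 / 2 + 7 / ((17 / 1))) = 34 / 1635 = 0.02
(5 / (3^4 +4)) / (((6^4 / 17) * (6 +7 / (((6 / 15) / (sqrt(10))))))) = -1 / 653724 +35 * sqrt(10) / 7844688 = 0.00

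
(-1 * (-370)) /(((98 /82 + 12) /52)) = 788840 /541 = 1458.11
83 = 83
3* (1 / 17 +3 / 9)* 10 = 200 / 17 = 11.76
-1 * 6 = -6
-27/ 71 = -0.38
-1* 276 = -276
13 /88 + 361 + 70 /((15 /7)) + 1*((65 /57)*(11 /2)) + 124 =2628817 /5016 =524.09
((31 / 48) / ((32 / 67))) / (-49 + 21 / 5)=-10385 / 344064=-0.03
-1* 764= -764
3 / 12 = 1 / 4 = 0.25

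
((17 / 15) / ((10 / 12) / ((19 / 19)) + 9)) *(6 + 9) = 102 / 59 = 1.73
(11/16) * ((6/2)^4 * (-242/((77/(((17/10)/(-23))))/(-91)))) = -2166021/1840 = -1177.19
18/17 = 1.06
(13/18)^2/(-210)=-169/68040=-0.00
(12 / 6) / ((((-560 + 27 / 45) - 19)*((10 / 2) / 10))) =-5 / 723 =-0.01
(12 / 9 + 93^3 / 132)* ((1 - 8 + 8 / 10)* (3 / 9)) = -24940523 / 1980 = -12596.22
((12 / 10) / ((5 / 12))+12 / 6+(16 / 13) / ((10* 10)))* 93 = 29574 / 65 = 454.98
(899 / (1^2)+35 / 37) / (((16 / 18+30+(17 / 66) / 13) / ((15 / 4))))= 321408945 / 2943683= 109.19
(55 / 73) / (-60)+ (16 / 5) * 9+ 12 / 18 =43003 / 1460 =29.45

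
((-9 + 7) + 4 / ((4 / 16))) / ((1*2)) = 7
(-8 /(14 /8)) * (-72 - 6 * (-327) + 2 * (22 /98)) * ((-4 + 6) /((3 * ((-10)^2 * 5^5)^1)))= -1482112 /80390625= -0.02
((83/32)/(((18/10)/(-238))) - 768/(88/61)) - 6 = -1396003/1584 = -881.32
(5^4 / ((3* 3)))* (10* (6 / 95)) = 2500 / 57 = 43.86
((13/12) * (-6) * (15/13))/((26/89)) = -1335/52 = -25.67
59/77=0.77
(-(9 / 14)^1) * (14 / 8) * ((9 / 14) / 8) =-0.09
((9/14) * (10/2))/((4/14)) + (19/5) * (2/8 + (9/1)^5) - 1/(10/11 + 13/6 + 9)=224398.32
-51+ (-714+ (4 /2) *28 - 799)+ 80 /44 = -16568 /11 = -1506.18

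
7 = 7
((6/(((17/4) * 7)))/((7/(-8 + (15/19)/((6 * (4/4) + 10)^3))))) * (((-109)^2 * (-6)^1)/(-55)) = -66571536033/222844160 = -298.74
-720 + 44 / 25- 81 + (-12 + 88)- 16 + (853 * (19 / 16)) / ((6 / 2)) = -481913 / 1200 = -401.59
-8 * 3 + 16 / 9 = -200 / 9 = -22.22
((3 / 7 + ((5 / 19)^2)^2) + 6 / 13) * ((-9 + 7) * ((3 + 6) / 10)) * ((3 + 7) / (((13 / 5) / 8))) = -7641270720 / 154169743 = -49.56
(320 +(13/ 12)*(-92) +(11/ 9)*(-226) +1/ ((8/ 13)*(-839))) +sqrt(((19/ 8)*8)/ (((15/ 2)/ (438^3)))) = -3376253/ 60408 +876*sqrt(6935)/ 5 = 14534.18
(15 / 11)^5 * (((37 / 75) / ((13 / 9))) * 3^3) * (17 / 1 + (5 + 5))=2457914625 / 2093663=1173.98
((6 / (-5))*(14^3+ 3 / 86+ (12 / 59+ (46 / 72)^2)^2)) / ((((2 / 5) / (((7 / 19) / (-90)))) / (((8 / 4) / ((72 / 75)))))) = 1271000567343395 / 18101517244416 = 70.22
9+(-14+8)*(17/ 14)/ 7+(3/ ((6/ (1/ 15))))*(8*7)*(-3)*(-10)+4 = 67.96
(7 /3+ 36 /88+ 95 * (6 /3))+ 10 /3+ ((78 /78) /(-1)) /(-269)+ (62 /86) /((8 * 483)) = 196.08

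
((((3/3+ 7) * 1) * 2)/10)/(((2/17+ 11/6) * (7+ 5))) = 68/995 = 0.07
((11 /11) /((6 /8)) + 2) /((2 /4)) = 20 /3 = 6.67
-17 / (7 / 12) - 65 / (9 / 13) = -7751 / 63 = -123.03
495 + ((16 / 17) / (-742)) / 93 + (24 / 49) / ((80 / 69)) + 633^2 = 16472058691471 / 41058570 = 401184.42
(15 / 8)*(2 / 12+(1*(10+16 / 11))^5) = 952739886535 / 2576816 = 369735.32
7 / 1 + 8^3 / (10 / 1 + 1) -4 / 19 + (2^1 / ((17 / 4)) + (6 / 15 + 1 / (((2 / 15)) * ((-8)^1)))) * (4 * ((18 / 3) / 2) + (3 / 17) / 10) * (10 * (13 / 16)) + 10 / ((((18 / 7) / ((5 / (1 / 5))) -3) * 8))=1817602637833 / 39197832960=46.37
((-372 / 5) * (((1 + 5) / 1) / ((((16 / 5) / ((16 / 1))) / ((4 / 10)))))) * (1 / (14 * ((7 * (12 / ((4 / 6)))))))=-124 / 245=-0.51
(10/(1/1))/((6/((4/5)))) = 4/3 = 1.33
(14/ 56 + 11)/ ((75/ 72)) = 54/ 5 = 10.80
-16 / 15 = -1.07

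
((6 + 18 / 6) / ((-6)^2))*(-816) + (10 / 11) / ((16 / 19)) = -17857 / 88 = -202.92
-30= -30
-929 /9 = -103.22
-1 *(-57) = 57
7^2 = 49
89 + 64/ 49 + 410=24515/ 49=500.31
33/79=0.42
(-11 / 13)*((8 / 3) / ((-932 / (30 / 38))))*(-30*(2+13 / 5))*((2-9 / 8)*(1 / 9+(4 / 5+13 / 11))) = -83398 / 172653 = -0.48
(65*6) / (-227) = -390 / 227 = -1.72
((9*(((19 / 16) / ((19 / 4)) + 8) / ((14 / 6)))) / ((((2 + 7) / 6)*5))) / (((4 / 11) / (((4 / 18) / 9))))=121 / 420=0.29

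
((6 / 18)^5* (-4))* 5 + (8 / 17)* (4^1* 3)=22988 / 4131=5.56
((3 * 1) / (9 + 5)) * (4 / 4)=3 / 14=0.21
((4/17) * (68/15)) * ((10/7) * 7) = 32/3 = 10.67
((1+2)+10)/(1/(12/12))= 13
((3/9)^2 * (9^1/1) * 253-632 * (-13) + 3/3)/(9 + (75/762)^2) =940.10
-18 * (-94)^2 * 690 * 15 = -1646146800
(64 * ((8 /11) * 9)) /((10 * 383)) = 2304 /21065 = 0.11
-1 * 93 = -93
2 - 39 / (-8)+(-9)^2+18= 847 / 8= 105.88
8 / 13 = 0.62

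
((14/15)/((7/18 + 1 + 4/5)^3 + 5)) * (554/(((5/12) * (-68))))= -226164960/191936341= -1.18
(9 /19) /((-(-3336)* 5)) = 3 /105640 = 0.00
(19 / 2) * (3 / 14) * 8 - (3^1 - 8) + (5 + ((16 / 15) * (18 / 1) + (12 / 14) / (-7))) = 11114 / 245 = 45.36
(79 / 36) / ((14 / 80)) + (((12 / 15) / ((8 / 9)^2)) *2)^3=84040783 / 4032000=20.84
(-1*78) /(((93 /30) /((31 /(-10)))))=78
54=54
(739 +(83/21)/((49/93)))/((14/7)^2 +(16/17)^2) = 36999225/242158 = 152.79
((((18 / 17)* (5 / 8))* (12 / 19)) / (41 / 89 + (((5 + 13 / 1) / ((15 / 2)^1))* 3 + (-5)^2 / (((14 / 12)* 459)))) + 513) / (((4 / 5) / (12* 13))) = 6982429858560 / 69792491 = 100045.57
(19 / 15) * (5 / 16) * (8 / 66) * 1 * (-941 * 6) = -17879 / 66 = -270.89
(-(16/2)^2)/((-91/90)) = 63.30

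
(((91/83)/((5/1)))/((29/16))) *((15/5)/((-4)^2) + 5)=91/145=0.63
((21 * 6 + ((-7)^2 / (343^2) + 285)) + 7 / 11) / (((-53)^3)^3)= -10871739 / 87150056223086134663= -0.00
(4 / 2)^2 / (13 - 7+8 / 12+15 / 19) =228 / 425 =0.54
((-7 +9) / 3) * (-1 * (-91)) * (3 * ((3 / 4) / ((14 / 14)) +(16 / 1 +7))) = 8645 / 2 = 4322.50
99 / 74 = 1.34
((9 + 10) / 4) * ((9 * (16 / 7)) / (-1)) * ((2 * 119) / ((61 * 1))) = -23256 / 61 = -381.25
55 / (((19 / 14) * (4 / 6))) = 1155 / 19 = 60.79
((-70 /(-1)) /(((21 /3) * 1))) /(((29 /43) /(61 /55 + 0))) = 5246 /319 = 16.45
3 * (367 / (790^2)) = 1101 / 624100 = 0.00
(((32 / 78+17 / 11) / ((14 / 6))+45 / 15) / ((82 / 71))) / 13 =136391 / 533533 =0.26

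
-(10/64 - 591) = 18907/32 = 590.84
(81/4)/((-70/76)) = -1539/70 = -21.99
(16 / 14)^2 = 64 / 49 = 1.31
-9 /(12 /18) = -27 /2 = -13.50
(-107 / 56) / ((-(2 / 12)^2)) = 963 / 14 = 68.79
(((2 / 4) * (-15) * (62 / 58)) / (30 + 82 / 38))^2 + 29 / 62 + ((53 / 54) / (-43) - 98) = -4406618331142645 / 45199363717404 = -97.49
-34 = -34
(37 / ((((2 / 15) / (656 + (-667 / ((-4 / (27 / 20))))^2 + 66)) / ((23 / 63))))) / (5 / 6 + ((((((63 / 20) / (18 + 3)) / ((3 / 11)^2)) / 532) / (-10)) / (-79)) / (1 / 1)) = 6248448.26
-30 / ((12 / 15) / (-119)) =4462.50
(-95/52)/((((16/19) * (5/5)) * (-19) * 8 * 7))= 95/46592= 0.00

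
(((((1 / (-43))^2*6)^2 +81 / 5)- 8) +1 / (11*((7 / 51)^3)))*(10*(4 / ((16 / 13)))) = 18176613776672 / 12899136173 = 1409.13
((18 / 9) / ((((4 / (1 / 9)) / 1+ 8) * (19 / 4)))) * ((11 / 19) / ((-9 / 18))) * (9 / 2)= -18 / 361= -0.05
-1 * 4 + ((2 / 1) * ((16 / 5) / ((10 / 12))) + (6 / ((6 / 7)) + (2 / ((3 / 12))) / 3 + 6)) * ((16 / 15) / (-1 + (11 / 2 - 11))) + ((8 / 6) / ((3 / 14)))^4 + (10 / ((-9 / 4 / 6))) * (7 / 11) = 172883013892 / 117277875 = 1474.13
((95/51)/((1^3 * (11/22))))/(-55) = -38/561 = -0.07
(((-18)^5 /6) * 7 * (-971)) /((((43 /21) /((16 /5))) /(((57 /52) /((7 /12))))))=17569762576128 /2795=6286140456.58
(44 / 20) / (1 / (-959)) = -10549 / 5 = -2109.80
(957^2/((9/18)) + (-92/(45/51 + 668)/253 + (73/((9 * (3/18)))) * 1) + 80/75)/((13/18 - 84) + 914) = 2205.01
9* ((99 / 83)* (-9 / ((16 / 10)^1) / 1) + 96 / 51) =-490383 / 11288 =-43.44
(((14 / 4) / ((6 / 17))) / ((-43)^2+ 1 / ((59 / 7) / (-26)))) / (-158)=-0.00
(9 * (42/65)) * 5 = 29.08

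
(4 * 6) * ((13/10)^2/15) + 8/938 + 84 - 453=-21473603/58625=-366.29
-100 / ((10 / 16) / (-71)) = 11360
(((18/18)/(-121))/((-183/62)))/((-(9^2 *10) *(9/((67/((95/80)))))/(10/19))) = -66464/5827351167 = -0.00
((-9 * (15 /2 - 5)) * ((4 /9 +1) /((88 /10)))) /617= -325 /54296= -0.01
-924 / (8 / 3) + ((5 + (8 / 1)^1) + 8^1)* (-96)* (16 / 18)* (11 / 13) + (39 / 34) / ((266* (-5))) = -1095070637 / 587860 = -1862.81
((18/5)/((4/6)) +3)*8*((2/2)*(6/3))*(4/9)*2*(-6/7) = -512/5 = -102.40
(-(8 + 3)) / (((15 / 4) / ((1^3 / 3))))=-44 / 45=-0.98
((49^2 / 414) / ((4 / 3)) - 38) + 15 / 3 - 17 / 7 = -120089 / 3864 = -31.08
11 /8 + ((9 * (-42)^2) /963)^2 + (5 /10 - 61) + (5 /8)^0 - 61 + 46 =18195903 /91592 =198.66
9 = 9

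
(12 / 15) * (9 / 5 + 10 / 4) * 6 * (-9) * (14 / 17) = -65016 / 425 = -152.98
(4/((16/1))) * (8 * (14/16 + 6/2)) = 31/4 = 7.75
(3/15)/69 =1/345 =0.00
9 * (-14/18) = -7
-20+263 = 243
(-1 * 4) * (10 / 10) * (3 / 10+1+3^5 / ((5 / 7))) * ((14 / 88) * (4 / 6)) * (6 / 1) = -9562 / 11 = -869.27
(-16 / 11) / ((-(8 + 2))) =8 / 55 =0.15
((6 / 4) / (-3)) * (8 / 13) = -4 / 13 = -0.31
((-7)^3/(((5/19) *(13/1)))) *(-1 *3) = 19551/65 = 300.78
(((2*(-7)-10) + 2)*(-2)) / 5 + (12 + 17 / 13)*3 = 3167 / 65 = 48.72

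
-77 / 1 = -77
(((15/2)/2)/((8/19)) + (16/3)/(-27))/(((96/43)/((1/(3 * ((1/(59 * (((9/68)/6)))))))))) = 57267701/33841152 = 1.69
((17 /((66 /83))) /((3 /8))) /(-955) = -5644 /94545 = -0.06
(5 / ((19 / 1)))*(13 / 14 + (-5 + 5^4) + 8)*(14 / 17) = 136.30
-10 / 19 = -0.53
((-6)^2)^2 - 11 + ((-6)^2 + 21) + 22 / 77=9396 / 7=1342.29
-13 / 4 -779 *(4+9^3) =-2284041 / 4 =-571010.25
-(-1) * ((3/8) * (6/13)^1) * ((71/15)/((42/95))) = 1349/728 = 1.85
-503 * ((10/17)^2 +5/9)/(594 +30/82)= -48360935/63383769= -0.76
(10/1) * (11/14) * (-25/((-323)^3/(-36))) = -49500/235887869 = -0.00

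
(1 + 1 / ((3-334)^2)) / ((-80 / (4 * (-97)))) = 5313757 / 1095610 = 4.85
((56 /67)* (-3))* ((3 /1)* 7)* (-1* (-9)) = -31752 /67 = -473.91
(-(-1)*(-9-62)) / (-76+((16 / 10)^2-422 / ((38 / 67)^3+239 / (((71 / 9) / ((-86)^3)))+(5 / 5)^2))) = 730396196493371325 / 755496910917322598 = 0.97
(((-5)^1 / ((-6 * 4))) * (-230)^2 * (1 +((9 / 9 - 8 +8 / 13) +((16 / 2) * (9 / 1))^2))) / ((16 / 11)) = 24484169875 / 624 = 39237451.72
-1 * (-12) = 12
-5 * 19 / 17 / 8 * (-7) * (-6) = -1995 / 68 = -29.34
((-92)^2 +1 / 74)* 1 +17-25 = 8456.01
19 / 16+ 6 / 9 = 89 / 48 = 1.85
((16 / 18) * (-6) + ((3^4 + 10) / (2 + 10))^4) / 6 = 68464369 / 124416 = 550.29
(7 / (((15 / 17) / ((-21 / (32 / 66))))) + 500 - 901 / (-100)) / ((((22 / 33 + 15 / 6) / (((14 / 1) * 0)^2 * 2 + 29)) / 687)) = 3954257271 / 3800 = 1040594.02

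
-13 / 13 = -1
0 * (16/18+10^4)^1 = 0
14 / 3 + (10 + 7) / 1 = 65 / 3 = 21.67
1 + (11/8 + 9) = 91/8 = 11.38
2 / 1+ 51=53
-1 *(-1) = 1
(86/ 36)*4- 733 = -6511/ 9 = -723.44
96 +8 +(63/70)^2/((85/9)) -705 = -5107771/8500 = -600.91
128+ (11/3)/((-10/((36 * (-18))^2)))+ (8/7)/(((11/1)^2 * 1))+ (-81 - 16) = -651909603/4235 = -153933.79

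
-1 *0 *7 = 0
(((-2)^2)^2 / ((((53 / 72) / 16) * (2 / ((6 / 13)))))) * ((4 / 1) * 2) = 442368 / 689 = 642.04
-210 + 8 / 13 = -209.38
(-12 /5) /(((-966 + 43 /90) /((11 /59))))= 2376 /5126923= 0.00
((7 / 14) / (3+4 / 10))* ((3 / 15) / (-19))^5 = -1 / 52617103750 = -0.00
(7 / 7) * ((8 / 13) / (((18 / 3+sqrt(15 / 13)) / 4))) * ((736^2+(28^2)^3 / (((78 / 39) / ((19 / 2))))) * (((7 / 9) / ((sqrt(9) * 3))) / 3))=1025705246720 / 36693 - 512852623360 * sqrt(195) / 1431027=22949187.88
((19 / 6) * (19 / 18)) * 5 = 1805 / 108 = 16.71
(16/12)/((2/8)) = 16/3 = 5.33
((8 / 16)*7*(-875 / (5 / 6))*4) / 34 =-7350 / 17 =-432.35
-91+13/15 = -1352/15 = -90.13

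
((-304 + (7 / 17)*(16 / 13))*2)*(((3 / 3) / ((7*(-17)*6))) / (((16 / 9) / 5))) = 62880 / 26299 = 2.39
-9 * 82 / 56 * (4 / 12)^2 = -41 / 28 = -1.46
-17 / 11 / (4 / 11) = -17 / 4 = -4.25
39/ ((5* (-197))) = -39/ 985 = -0.04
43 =43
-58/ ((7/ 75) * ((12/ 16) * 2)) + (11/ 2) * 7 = -5261/ 14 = -375.79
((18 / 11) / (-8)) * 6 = -27 / 22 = -1.23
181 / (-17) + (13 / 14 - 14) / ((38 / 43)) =-230065 / 9044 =-25.44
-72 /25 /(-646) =0.00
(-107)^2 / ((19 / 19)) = 11449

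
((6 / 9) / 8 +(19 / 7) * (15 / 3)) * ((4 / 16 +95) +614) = 3254039 / 336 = 9684.64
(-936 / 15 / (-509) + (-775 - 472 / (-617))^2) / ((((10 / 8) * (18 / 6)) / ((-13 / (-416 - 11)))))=30200014848997396 / 6205506699525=4866.65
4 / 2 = 2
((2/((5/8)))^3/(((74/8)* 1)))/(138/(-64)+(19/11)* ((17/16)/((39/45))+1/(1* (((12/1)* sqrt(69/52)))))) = 8240827465728/849069723875+888882069504* sqrt(897)/849069723875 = 41.06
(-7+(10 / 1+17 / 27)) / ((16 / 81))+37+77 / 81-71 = -9509 / 648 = -14.67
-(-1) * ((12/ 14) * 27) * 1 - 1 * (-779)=5615/ 7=802.14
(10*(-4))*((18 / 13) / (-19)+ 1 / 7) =-4840 / 1729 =-2.80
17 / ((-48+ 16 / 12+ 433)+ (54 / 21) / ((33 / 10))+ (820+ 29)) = 0.01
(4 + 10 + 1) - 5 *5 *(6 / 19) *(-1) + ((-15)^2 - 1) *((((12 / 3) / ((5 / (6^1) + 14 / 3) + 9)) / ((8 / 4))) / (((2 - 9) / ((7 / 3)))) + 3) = 684.60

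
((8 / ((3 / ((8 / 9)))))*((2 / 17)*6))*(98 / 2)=12544 / 153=81.99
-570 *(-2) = 1140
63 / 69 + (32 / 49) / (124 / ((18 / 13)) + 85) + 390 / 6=116706788 / 1770517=65.92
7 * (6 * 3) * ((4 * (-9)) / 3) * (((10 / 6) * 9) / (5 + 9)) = -1620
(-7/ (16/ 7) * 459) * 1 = -22491/ 16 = -1405.69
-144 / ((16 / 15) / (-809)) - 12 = 109203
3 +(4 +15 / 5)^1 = 10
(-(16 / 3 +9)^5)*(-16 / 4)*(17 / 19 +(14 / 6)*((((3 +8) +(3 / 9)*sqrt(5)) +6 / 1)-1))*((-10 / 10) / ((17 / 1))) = -1281325589188 / 235467-4116236404*sqrt(5) / 37179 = -5689199.58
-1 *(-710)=710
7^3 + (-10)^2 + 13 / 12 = 5329 / 12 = 444.08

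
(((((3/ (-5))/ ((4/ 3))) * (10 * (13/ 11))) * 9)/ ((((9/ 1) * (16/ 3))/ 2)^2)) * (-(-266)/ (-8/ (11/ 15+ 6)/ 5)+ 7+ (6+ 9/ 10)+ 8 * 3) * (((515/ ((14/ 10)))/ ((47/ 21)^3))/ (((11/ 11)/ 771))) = 1329445459779255/ 584731136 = 2273601.28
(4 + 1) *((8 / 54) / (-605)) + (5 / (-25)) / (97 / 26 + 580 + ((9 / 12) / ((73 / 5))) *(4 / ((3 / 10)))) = -28385186 / 18119125035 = -0.00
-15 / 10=-3 / 2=-1.50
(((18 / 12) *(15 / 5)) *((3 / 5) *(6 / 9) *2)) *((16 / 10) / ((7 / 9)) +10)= 7596 / 175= 43.41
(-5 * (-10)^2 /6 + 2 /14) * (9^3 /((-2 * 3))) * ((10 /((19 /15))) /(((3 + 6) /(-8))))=-9433800 /133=-70930.83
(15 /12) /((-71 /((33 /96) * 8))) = -55 /1136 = -0.05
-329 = -329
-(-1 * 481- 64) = 545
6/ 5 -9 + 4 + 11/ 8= -97/ 40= -2.42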